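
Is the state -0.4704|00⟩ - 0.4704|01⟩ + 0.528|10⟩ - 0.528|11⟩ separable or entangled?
Entangled

Writing the state as a|00⟩ + b|01⟩ + c|10⟩ + d|11⟩, it is a product state iff ad − bc = 0.
Here (a, b, c, d) = (-0.4704, -0.4704, 0.528, -0.528): ad − bc = (-0.4704)(-0.528) − (-0.4704)(0.528) = 0.4967 ≠ 0, so the state is entangled.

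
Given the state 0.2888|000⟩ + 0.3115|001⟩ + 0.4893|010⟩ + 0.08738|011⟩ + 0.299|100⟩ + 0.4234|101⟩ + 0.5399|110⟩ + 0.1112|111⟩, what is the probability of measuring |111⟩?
0.01237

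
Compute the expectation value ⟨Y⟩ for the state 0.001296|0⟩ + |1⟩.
0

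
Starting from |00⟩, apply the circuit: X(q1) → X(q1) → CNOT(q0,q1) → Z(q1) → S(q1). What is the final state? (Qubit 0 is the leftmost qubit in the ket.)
|00⟩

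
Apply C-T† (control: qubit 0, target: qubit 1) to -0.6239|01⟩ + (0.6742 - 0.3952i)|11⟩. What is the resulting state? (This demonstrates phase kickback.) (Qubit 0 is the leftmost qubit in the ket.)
-0.6239|01⟩ + (0.1973 - 0.7562i)|11⟩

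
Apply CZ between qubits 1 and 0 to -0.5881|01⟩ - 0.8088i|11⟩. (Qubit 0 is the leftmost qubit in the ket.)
-0.5881|01⟩ + 0.8088i|11⟩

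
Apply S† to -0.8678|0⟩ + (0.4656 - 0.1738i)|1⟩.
-0.8678|0⟩ + (-0.1738 - 0.4656i)|1⟩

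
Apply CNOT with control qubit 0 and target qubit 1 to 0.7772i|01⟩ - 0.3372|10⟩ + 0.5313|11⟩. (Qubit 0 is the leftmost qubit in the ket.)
0.7772i|01⟩ + 0.5313|10⟩ - 0.3372|11⟩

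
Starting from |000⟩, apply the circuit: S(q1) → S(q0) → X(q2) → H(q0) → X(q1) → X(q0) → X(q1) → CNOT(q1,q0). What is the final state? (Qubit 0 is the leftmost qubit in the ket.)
1/√2|001⟩ + 1/√2|101⟩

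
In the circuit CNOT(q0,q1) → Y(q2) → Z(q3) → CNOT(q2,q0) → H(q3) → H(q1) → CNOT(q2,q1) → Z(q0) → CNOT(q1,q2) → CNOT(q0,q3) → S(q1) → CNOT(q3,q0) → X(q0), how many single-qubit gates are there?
7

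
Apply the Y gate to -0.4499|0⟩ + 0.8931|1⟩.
-0.8931i|0⟩ - 0.4499i|1⟩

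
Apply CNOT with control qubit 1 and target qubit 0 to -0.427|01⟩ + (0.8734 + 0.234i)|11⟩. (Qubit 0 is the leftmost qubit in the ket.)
(0.8734 + 0.234i)|01⟩ - 0.427|11⟩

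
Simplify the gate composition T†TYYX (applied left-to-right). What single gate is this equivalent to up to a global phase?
X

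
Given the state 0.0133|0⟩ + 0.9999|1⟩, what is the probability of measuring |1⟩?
0.9998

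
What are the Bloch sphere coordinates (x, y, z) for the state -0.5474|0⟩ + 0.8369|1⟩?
(-0.9162, 0, -0.4008)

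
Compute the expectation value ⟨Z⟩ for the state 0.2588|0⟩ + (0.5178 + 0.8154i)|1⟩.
-0.866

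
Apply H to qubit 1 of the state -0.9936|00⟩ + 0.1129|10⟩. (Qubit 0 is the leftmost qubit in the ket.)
-0.7026|00⟩ - 0.7026|01⟩ + 0.07983|10⟩ + 0.07983|11⟩

H on qubit 1 mixes each pair of kets that differ only in qubit 1: amplitudes (a, b) of (|…0…⟩, |…1…⟩) become ((a + b)/√2, (a − b)/√2). Kets absent from the input have amplitude 0.
(|00⟩, |01⟩): (a, b) = (-0.9936, 0) → (-0.7026, -0.7026)
(|10⟩, |11⟩): (a, b) = (0.1129, 0) → (0.07983, 0.07983)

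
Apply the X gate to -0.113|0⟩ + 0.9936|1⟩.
0.9936|0⟩ - 0.113|1⟩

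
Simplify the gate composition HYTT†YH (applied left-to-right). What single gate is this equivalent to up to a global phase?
I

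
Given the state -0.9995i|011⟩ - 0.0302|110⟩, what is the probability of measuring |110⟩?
0.000912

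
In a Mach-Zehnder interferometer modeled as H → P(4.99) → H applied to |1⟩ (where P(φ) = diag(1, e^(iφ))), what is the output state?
(0.363 + 0.4809i)|0⟩ + (0.637 - 0.4809i)|1⟩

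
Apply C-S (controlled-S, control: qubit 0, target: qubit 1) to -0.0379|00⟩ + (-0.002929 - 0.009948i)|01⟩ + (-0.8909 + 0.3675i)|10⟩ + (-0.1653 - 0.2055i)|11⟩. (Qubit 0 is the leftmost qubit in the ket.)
-0.0379|00⟩ + (-0.002929 - 0.009948i)|01⟩ + (-0.8909 + 0.3675i)|10⟩ + (0.2055 - 0.1653i)|11⟩

C-S leaves the control-|0⟩ kets |00⟩, |01⟩ unchanged and applies S to qubit 1 on the control-|1⟩ pair (|10⟩, |11⟩).
S = [[1, 0], [0, i]].
With a = amp(|10⟩) = (-0.8909 + 0.3675i) and b = amp(|11⟩) = (-0.1653 - 0.2055i):
new amp(|10⟩) = (1)·a = (-0.8909 + 0.3675i)
new amp(|11⟩) = (i)·b = (0.2055 - 0.1653i)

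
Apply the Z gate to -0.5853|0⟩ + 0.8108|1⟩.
-0.5853|0⟩ - 0.8108|1⟩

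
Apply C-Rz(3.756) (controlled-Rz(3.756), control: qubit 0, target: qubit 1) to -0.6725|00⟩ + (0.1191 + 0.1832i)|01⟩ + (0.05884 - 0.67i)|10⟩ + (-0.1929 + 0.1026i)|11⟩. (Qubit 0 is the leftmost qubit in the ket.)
-0.6725|00⟩ + (0.1191 + 0.1832i)|01⟩ + (-0.6564 + 0.1465i)|10⟩ + (-0.03946 - 0.2149i)|11⟩

C-Rz(3.756) leaves the control-|0⟩ kets |00⟩, |01⟩ unchanged and applies Rz(3.756) to qubit 1 on the control-|1⟩ pair (|10⟩, |11⟩).
Rz(3.756) = [[e^(−iθ/2), 0], [0, e^(iθ/2)]] with e^(±iθ/2) = cos(θ/2) ± i·sin(θ/2); θ = 3.756, cos(θ/2) ≈ -0.302394, sin(θ/2) ≈ 0.953183.
With a = amp(|10⟩) = (0.05884 - 0.67i) and b = amp(|11⟩) = (-0.1929 + 0.1026i):
new amp(|10⟩) = (-0.302394 - 0.953183i)·a = (-0.6564 + 0.1465i)
new amp(|11⟩) = (-0.302394 + 0.953183i)·b = (-0.03946 - 0.2149i)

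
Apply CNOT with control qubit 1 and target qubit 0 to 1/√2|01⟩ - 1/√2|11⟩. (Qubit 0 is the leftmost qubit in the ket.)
-1/√2|01⟩ + 1/√2|11⟩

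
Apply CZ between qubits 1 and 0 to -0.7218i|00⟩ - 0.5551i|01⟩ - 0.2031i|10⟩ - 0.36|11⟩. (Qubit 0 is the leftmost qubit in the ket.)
-0.7218i|00⟩ - 0.5551i|01⟩ - 0.2031i|10⟩ + 0.36|11⟩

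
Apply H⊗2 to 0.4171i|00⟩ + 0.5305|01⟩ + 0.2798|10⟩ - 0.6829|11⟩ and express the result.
(0.0637 + 0.2086i)|00⟩ + (0.2161 + 0.2086i)|01⟩ + (0.4668 + 0.2086i)|10⟩ + (-0.7466 + 0.2086i)|11⟩

H⊗2 gives amp(|y⟩) = (1/2) Σ_x (−1)^(x·y) amp(|x⟩), where x·y is the number of positions in which both x and y have a 1.
|00⟩: (0.4171i + 0.5305 + 0.2798 - 0.6829)/2 = (0.0637 + 0.2086i)
|01⟩: (0.4171i - 0.5305 + 0.2798 + 0.6829)/2 = (0.2161 + 0.2086i)
|10⟩: (0.4171i + 0.5305 - 0.2798 + 0.6829)/2 = (0.4668 + 0.2086i)
|11⟩: (0.4171i - 0.5305 - 0.2798 - 0.6829)/2 = (-0.7466 + 0.2086i)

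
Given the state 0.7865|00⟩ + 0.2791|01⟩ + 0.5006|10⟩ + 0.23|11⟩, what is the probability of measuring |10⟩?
0.2506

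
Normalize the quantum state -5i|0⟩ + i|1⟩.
-0.9806i|0⟩ + 0.1961i|1⟩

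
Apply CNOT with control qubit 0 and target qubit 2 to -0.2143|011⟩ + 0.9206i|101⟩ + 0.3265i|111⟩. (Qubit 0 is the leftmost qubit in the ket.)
-0.2143|011⟩ + 0.9206i|100⟩ + 0.3265i|110⟩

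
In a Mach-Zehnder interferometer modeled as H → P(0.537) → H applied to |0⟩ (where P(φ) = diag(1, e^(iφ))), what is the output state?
(0.9296 + 0.2558i)|0⟩ + (0.07038 - 0.2558i)|1⟩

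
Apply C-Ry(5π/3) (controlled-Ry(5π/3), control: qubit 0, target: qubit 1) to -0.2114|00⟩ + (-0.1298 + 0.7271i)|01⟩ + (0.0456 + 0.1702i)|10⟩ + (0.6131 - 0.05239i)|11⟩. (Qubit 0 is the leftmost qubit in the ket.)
-0.2114|00⟩ + (-0.1298 + 0.7271i)|01⟩ + (-0.346 - 0.1212i)|10⟩ + (-0.5082 + 0.1305i)|11⟩

C-Ry(5π/3) leaves the control-|0⟩ kets |00⟩, |01⟩ unchanged and applies Ry(5π/3) to qubit 1 on the control-|1⟩ pair (|10⟩, |11⟩).
Ry(5π/3) = [[cos(θ/2), −sin(θ/2)], [sin(θ/2), cos(θ/2)]]; θ = 5π/3, cos(θ/2) ≈ -0.866025, sin(θ/2) ≈ 0.5.
With a = amp(|10⟩) = (0.0456 + 0.1702i) and b = amp(|11⟩) = (0.6131 - 0.05239i):
new amp(|10⟩) = (-0.866025)·a + (-0.5)·b = (-0.346 - 0.1212i)
new amp(|11⟩) = (0.5)·a + (-0.866025)·b = (-0.5082 + 0.1305i)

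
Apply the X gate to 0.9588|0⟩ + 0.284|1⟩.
0.284|0⟩ + 0.9588|1⟩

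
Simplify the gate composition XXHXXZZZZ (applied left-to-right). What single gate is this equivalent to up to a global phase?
H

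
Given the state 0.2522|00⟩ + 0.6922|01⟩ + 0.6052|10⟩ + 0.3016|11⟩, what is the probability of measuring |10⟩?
0.3663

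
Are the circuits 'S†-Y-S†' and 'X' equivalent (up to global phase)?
No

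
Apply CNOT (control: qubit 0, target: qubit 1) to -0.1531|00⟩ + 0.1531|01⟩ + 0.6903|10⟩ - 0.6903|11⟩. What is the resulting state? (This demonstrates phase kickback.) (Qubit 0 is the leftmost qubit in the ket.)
-0.1531|00⟩ + 0.1531|01⟩ - 0.6903|10⟩ + 0.6903|11⟩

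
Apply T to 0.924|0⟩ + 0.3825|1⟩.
0.924|0⟩ + (0.2705 + 0.2705i)|1⟩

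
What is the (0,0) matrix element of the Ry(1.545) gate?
0.7162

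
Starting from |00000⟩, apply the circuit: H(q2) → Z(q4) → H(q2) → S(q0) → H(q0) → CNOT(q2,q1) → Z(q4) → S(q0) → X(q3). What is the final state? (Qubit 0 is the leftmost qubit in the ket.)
1/√2|00010⟩ + (1/√2)i|10010⟩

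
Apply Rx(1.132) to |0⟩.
0.8441|0⟩ - 0.5363i|1⟩

Rx(1.132) = [[cos(θ/2), −i·sin(θ/2)], [−i·sin(θ/2), cos(θ/2)]]; θ = 1.132, cos(θ/2) ≈ 0.844053, sin(θ/2) ≈ 0.53626.
With a = amp(|0⟩) = 1 and b = amp(|1⟩) = 0:
new amp(|0⟩) = (0.844053)·a + (-0.53626i)·b = 0.8441
new amp(|1⟩) = (-0.53626i)·a + (0.844053)·b = -0.5363i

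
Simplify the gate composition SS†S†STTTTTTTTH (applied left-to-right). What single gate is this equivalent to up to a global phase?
H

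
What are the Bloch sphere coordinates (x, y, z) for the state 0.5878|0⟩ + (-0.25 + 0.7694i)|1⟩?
(-0.2939, 0.9045, -0.309)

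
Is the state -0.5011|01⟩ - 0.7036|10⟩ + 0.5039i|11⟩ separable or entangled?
Entangled

Writing the state as a|00⟩ + b|01⟩ + c|10⟩ + d|11⟩, it is a product state iff ad − bc = 0.
Here (a, b, c, d) = (0, -0.5011, -0.7036, 0.5039i): ad − bc = (0)(0.5039i) − (-0.5011)(-0.7036) = -0.3526 ≠ 0, so the state is entangled.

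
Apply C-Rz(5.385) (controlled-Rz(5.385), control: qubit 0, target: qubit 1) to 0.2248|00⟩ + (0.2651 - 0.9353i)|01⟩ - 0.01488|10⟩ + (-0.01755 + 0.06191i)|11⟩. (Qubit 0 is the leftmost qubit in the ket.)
0.2248|00⟩ + (0.2651 - 0.9353i)|01⟩ + (0.0134 + 0.00646i)|10⟩ + (-0.01107 - 0.06339i)|11⟩

C-Rz(5.385) leaves the control-|0⟩ kets |00⟩, |01⟩ unchanged and applies Rz(5.385) to qubit 1 on the control-|1⟩ pair (|10⟩, |11⟩).
Rz(5.385) = [[e^(−iθ/2), 0], [0, e^(iθ/2)]] with e^(±iθ/2) = cos(θ/2) ± i·sin(θ/2); θ = 5.385, cos(θ/2) ≈ -0.900841, sin(θ/2) ≈ 0.434148.
With a = amp(|10⟩) = -0.01488 and b = amp(|11⟩) = (-0.01755 + 0.06191i):
new amp(|10⟩) = (-0.900841 - 0.434148i)·a = (0.0134 + 0.00646i)
new amp(|11⟩) = (-0.900841 + 0.434148i)·b = (-0.01107 - 0.06339i)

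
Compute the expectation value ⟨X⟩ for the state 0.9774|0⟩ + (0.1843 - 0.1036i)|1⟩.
0.3603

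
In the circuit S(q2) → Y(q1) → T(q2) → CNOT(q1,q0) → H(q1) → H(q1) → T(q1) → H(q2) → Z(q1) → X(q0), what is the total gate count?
10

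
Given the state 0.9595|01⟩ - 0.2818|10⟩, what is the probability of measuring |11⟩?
0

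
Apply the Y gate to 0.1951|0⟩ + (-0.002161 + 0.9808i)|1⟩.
(0.9808 + 0.002161i)|0⟩ + 0.1951i|1⟩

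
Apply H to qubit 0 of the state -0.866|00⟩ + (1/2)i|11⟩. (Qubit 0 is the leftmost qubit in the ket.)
-0.6124|00⟩ + (1/√8)i|01⟩ - 0.6124|10⟩ - (1/√8)i|11⟩

H on qubit 0 mixes each pair of kets that differ only in qubit 0: amplitudes (a, b) of (|…0…⟩, |…1…⟩) become ((a + b)/√2, (a − b)/√2). Kets absent from the input have amplitude 0.
(|00⟩, |10⟩): (a, b) = (-0.866, 0) → (-0.6124, -0.6124)
(|01⟩, |11⟩): (a, b) = (0, (1/2)i) → ((1/√8)i, -(1/√8)i)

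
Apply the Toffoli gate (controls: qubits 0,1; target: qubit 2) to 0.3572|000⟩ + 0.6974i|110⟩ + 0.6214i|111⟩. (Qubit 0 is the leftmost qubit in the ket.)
0.3572|000⟩ + 0.6214i|110⟩ + 0.6974i|111⟩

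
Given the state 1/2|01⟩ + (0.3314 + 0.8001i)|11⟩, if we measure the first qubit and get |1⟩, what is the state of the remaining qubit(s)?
(0.3827 + 0.9239i)|1⟩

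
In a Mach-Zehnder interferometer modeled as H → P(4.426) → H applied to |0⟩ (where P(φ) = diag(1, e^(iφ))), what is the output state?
(0.3588 - 0.4796i)|0⟩ + (0.6412 + 0.4796i)|1⟩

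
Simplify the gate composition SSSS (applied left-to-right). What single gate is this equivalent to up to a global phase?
I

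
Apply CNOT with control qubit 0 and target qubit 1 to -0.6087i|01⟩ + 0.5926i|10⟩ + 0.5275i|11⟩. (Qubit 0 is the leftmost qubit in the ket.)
-0.6087i|01⟩ + 0.5275i|10⟩ + 0.5926i|11⟩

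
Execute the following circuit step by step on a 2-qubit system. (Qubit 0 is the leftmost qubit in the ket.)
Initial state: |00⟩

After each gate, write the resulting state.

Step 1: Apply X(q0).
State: |10⟩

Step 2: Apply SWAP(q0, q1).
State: |01⟩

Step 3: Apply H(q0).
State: 1/√2|01⟩ + 1/√2|11⟩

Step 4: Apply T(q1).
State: (1/2 + (1/2)i)|01⟩ + (1/2 + (1/2)i)|11⟩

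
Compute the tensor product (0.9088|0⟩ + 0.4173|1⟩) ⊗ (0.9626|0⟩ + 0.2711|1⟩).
0.8748|00⟩ + 0.2464|01⟩ + 0.4017|10⟩ + 0.1131|11⟩

amp(|b₁b₂…⟩) = product of the factor amplitudes for bits b₁, b₂, …; only kets whose every factor amplitude is nonzero survive.
|00⟩: (0.9088)(0.9626) = 0.8748
|01⟩: (0.9088)(0.2711) = 0.2464
|10⟩: (0.4173)(0.9626) = 0.4017
|11⟩: (0.4173)(0.2711) = 0.1131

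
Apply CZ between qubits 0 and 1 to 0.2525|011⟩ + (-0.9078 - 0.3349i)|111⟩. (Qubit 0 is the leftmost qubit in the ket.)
0.2525|011⟩ + (0.9078 + 0.3349i)|111⟩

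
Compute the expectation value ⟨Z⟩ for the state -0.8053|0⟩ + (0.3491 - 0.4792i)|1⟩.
0.297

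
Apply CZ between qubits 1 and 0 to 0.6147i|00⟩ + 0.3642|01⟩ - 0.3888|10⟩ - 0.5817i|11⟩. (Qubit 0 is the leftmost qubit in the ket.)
0.6147i|00⟩ + 0.3642|01⟩ - 0.3888|10⟩ + 0.5817i|11⟩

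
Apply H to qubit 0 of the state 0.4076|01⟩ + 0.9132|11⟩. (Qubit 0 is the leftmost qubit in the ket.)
0.9339|01⟩ - 0.3575|11⟩

H on qubit 0 mixes each pair of kets that differ only in qubit 0: amplitudes (a, b) of (|…0…⟩, |…1…⟩) become ((a + b)/√2, (a − b)/√2). Kets absent from the input have amplitude 0.
(|01⟩, |11⟩): (a, b) = (0.4076, 0.9132) → (0.9339, -0.3575)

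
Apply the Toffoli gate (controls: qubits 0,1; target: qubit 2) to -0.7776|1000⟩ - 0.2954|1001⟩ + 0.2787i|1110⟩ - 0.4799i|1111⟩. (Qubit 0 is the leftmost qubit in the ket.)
-0.7776|1000⟩ - 0.2954|1001⟩ + 0.2787i|1100⟩ - 0.4799i|1101⟩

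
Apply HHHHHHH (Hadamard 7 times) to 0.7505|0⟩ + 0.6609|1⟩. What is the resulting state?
0.998|0⟩ + 0.06336|1⟩

H² = I, so H^7 = H: a single Hadamard. With (a, b) = (0.7505, 0.6609), H gives ((a + b)/√2, (a − b)/√2) = (0.998, 0.06336).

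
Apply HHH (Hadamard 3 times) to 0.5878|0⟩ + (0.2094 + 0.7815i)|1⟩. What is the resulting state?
(0.5637 + 0.5526i)|0⟩ + (0.2676 - 0.5526i)|1⟩

H² = I, so H^3 = H: a single Hadamard. With (a, b) = (0.5878, (0.2094 + 0.7815i)), H gives ((a + b)/√2, (a − b)/√2) = ((0.5637 + 0.5526i), (0.2676 - 0.5526i)).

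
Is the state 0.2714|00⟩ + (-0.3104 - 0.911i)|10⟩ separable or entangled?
Separable

Writing the state as a|00⟩ + b|01⟩ + c|10⟩ + d|11⟩, it is a product state iff ad − bc = 0.
Here (a, b, c, d) = (0.2714, 0, (-0.3104 - 0.911i), 0): ad − bc = (0.2714)(0) − (0)(-0.3104 - 0.911i) = 0, so the state is separable.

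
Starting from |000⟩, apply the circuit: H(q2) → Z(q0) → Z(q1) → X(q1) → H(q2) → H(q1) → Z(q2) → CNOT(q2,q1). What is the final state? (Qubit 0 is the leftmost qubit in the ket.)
1/√2|000⟩ - 1/√2|010⟩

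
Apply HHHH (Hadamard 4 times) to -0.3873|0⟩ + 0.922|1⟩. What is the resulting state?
-0.3873|0⟩ + 0.922|1⟩

H² = I, so an even number of Hadamards cancels: H^4 = I and the state is unchanged.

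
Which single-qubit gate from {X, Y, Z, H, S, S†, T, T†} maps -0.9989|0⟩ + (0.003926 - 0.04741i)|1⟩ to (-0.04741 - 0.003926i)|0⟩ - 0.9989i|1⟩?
Y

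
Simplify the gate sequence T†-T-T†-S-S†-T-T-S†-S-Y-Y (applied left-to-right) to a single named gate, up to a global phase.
T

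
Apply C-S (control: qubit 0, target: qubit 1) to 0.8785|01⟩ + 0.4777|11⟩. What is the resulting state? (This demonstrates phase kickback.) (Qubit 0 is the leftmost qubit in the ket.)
0.8785|01⟩ + 0.4777i|11⟩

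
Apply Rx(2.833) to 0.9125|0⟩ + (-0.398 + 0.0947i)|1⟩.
(0.2338 + 0.3933i)|0⟩ + (-0.06117 - 0.8871i)|1⟩

Rx(2.833) = [[cos(θ/2), −i·sin(θ/2)], [−i·sin(θ/2), cos(θ/2)]]; θ = 2.833, cos(θ/2) ≈ 0.153685, sin(θ/2) ≈ 0.98812.
With a = amp(|0⟩) = 0.9125 and b = amp(|1⟩) = (-0.398 + 0.0947i):
new amp(|0⟩) = (0.153685)·a + (-0.98812i)·b = (0.2338 + 0.3933i)
new amp(|1⟩) = (-0.98812i)·a + (0.153685)·b = (-0.06117 - 0.8871i)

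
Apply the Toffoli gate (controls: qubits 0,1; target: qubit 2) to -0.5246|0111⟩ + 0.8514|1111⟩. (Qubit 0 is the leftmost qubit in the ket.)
-0.5246|0111⟩ + 0.8514|1101⟩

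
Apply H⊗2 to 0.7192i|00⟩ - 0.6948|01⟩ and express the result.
(-0.3474 + 0.3596i)|00⟩ + (0.3474 + 0.3596i)|01⟩ + (-0.3474 + 0.3596i)|10⟩ + (0.3474 + 0.3596i)|11⟩

H⊗2 gives amp(|y⟩) = (1/2) Σ_x (−1)^(x·y) amp(|x⟩), where x·y is the number of positions in which both x and y have a 1.
|00⟩: (0.7192i - 0.6948)/2 = (-0.3474 + 0.3596i)
|01⟩: (0.7192i + 0.6948)/2 = (0.3474 + 0.3596i)
|10⟩: (0.7192i - 0.6948)/2 = (-0.3474 + 0.3596i)
|11⟩: (0.7192i + 0.6948)/2 = (0.3474 + 0.3596i)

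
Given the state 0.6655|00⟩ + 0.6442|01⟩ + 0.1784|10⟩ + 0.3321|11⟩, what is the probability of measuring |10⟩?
0.03183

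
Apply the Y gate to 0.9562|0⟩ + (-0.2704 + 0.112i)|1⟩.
(0.112 + 0.2704i)|0⟩ + 0.9562i|1⟩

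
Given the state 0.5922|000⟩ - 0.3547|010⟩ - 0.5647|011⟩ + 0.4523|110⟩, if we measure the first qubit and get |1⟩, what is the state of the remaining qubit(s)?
|10⟩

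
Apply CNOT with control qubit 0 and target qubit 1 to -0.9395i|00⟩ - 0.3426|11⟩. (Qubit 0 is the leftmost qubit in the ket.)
-0.9395i|00⟩ - 0.3426|10⟩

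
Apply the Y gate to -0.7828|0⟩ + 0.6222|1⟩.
-0.6222i|0⟩ - 0.7828i|1⟩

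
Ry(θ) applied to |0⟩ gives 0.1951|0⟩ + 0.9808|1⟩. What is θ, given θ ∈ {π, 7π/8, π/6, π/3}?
7π/8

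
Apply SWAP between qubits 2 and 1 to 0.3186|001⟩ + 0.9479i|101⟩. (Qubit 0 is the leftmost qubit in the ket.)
0.3186|010⟩ + 0.9479i|110⟩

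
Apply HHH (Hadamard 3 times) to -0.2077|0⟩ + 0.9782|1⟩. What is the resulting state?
0.5448|0⟩ - 0.8386|1⟩

H² = I, so H^3 = H: a single Hadamard. With (a, b) = (-0.2077, 0.9782), H gives ((a + b)/√2, (a − b)/√2) = (0.5448, -0.8386).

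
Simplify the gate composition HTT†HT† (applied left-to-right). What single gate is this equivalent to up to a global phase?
T†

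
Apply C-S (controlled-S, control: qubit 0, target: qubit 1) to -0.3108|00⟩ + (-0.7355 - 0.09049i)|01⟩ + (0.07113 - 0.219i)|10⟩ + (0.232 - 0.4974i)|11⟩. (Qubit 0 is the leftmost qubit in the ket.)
-0.3108|00⟩ + (-0.7355 - 0.09049i)|01⟩ + (0.07113 - 0.219i)|10⟩ + (0.4974 + 0.232i)|11⟩

C-S leaves the control-|0⟩ kets |00⟩, |01⟩ unchanged and applies S to qubit 1 on the control-|1⟩ pair (|10⟩, |11⟩).
S = [[1, 0], [0, i]].
With a = amp(|10⟩) = (0.07113 - 0.219i) and b = amp(|11⟩) = (0.232 - 0.4974i):
new amp(|10⟩) = (1)·a = (0.07113 - 0.219i)
new amp(|11⟩) = (i)·b = (0.4974 + 0.232i)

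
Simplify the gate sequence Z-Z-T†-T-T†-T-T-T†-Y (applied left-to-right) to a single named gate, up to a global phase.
Y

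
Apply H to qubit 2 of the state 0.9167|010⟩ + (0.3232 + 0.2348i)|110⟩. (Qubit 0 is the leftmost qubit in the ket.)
0.6482|010⟩ + 0.6482|011⟩ + (0.2285 + 0.166i)|110⟩ + (0.2285 + 0.166i)|111⟩

H on qubit 2 mixes each pair of kets that differ only in qubit 2: amplitudes (a, b) of (|…0…⟩, |…1…⟩) become ((a + b)/√2, (a − b)/√2). Kets absent from the input have amplitude 0.
(|010⟩, |011⟩): (a, b) = (0.9167, 0) → (0.6482, 0.6482)
(|110⟩, |111⟩): (a, b) = ((0.3232 + 0.2348i), 0) → ((0.2285 + 0.166i), (0.2285 + 0.166i))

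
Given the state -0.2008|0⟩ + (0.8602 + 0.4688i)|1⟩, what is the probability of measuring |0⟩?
0.04032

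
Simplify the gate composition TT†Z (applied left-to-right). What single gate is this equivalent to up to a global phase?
Z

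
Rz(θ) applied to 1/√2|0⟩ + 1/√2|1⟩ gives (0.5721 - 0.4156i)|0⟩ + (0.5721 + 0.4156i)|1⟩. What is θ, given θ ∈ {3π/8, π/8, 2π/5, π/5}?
2π/5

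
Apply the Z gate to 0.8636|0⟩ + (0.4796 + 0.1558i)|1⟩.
0.8636|0⟩ + (-0.4796 - 0.1558i)|1⟩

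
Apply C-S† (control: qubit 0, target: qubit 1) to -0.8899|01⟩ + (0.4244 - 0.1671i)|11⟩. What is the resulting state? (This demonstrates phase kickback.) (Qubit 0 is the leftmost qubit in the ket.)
-0.8899|01⟩ + (-0.1671 - 0.4244i)|11⟩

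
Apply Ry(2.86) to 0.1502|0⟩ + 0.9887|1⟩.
-0.9578|0⟩ + 0.2875|1⟩

Ry(2.86) = [[cos(θ/2), −sin(θ/2)], [sin(θ/2), cos(θ/2)]]; θ = 2.86, cos(θ/2) ≈ 0.140332, sin(θ/2) ≈ 0.990105.
With a = amp(|0⟩) = 0.1502 and b = amp(|1⟩) = 0.9887:
new amp(|0⟩) = (0.140332)·a + (-0.990105)·b = -0.9578
new amp(|1⟩) = (0.990105)·a + (0.140332)·b = 0.2875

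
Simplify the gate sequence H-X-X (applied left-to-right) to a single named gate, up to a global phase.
H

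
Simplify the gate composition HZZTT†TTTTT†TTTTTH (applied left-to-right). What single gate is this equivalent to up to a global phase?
I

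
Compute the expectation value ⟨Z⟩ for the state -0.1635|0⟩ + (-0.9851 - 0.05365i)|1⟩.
-0.9466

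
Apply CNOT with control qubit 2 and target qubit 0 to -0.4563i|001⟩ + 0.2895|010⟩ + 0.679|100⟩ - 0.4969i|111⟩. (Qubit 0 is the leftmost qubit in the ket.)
0.2895|010⟩ - 0.4969i|011⟩ + 0.679|100⟩ - 0.4563i|101⟩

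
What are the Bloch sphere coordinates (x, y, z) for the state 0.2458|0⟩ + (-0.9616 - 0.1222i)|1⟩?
(-0.4727, -0.06007, -0.8792)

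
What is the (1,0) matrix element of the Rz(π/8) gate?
0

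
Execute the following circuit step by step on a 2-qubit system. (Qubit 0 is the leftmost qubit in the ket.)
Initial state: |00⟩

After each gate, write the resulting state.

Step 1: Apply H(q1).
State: 1/√2|00⟩ + 1/√2|01⟩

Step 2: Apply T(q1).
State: 1/√2|00⟩ + (1/2 + (1/2)i)|01⟩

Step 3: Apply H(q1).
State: (0.8536 + (1/√8)i)|00⟩ + (0.1464 - (1/√8)i)|01⟩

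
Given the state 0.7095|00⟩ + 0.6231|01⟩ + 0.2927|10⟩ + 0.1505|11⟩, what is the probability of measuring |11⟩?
0.02265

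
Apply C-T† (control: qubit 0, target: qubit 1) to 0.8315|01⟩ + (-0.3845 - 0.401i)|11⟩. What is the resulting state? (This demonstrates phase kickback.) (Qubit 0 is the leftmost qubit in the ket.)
0.8315|01⟩ + (-0.5554 - 0.01167i)|11⟩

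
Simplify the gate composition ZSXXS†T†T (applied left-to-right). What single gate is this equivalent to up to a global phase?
Z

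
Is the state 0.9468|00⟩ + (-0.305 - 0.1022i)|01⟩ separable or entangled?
Separable

Writing the state as a|00⟩ + b|01⟩ + c|10⟩ + d|11⟩, it is a product state iff ad − bc = 0.
Here (a, b, c, d) = (0.9468, (-0.305 - 0.1022i), 0, 0): ad − bc = (0.9468)(0) − (-0.305 - 0.1022i)(0) = 0, so the state is separable.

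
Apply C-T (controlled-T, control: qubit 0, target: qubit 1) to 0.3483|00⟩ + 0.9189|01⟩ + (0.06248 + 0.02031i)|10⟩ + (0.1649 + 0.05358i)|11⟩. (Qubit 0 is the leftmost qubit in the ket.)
0.3483|00⟩ + 0.9189|01⟩ + (0.06248 + 0.02031i)|10⟩ + (0.07872 + 0.1545i)|11⟩

C-T leaves the control-|0⟩ kets |00⟩, |01⟩ unchanged and applies T to qubit 1 on the control-|1⟩ pair (|10⟩, |11⟩).
T = [[1, 0], [0, (1/√2 + (1/√2)i)]].
With a = amp(|10⟩) = (0.06248 + 0.02031i) and b = amp(|11⟩) = (0.1649 + 0.05358i):
new amp(|10⟩) = (1)·a = (0.06248 + 0.02031i)
new amp(|11⟩) = (1/√2 + (1/√2)i)·b = (0.07872 + 0.1545i)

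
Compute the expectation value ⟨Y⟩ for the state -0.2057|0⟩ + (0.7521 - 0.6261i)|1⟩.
0.2576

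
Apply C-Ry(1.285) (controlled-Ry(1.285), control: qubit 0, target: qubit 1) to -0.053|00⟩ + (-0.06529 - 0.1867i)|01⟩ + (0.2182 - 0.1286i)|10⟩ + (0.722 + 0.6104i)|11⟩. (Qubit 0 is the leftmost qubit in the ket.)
-0.053|00⟩ + (-0.06529 - 0.1867i)|01⟩ + (-0.2579 - 0.4687i)|10⟩ + (0.7088 + 0.4116i)|11⟩

C-Ry(1.285) leaves the control-|0⟩ kets |00⟩, |01⟩ unchanged and applies Ry(1.285) to qubit 1 on the control-|1⟩ pair (|10⟩, |11⟩).
Ry(1.285) = [[cos(θ/2), −sin(θ/2)], [sin(θ/2), cos(θ/2)]]; θ = 1.285, cos(θ/2) ≈ 0.8006, sin(θ/2) ≈ 0.599199.
With a = amp(|10⟩) = (0.2182 - 0.1286i) and b = amp(|11⟩) = (0.722 + 0.6104i):
new amp(|10⟩) = (0.8006)·a + (-0.599199)·b = (-0.2579 - 0.4687i)
new amp(|11⟩) = (0.599199)·a + (0.8006)·b = (0.7088 + 0.4116i)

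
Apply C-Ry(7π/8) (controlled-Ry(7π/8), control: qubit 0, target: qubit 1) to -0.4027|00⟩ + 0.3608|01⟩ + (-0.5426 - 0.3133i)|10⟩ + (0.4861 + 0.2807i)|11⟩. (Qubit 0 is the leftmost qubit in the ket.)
-0.4027|00⟩ + 0.3608|01⟩ + (-0.5826 - 0.3364i)|10⟩ + (-0.4373 - 0.2525i)|11⟩

C-Ry(7π/8) leaves the control-|0⟩ kets |00⟩, |01⟩ unchanged and applies Ry(7π/8) to qubit 1 on the control-|1⟩ pair (|10⟩, |11⟩).
Ry(7π/8) = [[cos(θ/2), −sin(θ/2)], [sin(θ/2), cos(θ/2)]]; θ = 7π/8, cos(θ/2) ≈ 0.19509, sin(θ/2) ≈ 0.980785.
With a = amp(|10⟩) = (-0.5426 - 0.3133i) and b = amp(|11⟩) = (0.4861 + 0.2807i):
new amp(|10⟩) = (0.19509)·a + (-0.980785)·b = (-0.5826 - 0.3364i)
new amp(|11⟩) = (0.980785)·a + (0.19509)·b = (-0.4373 - 0.2525i)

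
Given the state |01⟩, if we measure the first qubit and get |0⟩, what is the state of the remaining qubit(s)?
|1⟩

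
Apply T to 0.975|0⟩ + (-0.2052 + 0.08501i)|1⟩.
0.975|0⟩ + (-0.2052 - 0.08499i)|1⟩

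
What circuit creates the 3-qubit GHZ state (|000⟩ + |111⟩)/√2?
H(q0) → CNOT(q0,q1) → CNOT(q0,q2)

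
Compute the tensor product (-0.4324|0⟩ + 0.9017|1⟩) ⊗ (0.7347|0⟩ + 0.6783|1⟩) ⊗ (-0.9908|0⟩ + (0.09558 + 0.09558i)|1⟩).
0.3148|000⟩ + (-0.03036 - 0.03036i)|001⟩ + 0.2906|010⟩ + (-0.02803 - 0.02803i)|011⟩ - 0.6564|100⟩ + (0.06332 + 0.06332i)|101⟩ - 0.606|110⟩ + (0.05846 + 0.05846i)|111⟩

amp(|b₁b₂…⟩) = product of the factor amplitudes for bits b₁, b₂, …; only kets whose every factor amplitude is nonzero survive.
|000⟩: (-0.4324)(0.7347)(-0.9908) = 0.3148
|001⟩: (-0.4324)(0.7347)(0.09558 + 0.09558i) = (-0.03036 - 0.03036i)
|010⟩: (-0.4324)(0.6783)(-0.9908) = 0.2906
|011⟩: (-0.4324)(0.6783)(0.09558 + 0.09558i) = (-0.02803 - 0.02803i)
|100⟩: (0.9017)(0.7347)(-0.9908) = -0.6564
|101⟩: (0.9017)(0.7347)(0.09558 + 0.09558i) = (0.06332 + 0.06332i)
|110⟩: (0.9017)(0.6783)(-0.9908) = -0.606
|111⟩: (0.9017)(0.6783)(0.09558 + 0.09558i) = (0.05846 + 0.05846i)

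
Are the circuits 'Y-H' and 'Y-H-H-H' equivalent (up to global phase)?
Yes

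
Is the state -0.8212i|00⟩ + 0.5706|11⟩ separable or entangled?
Entangled

Writing the state as a|00⟩ + b|01⟩ + c|10⟩ + d|11⟩, it is a product state iff ad − bc = 0.
Here (a, b, c, d) = (-0.8212i, 0, 0, 0.5706): ad − bc = (-0.8212i)(0.5706) − (0)(0) = -0.4686i ≠ 0, so the state is entangled.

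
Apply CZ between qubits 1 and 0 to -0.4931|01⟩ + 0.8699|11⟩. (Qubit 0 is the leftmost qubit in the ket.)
-0.4931|01⟩ - 0.8699|11⟩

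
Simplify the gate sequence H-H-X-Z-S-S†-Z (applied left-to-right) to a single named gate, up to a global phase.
X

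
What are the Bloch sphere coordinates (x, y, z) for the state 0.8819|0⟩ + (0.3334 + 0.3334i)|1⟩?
(0.5881, 0.5881, 0.5554)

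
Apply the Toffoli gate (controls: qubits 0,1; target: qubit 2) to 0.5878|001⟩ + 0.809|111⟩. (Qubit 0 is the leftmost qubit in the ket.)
0.5878|001⟩ + 0.809|110⟩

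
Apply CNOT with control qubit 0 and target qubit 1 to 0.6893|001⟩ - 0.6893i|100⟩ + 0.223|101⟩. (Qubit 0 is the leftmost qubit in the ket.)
0.6893|001⟩ - 0.6893i|110⟩ + 0.223|111⟩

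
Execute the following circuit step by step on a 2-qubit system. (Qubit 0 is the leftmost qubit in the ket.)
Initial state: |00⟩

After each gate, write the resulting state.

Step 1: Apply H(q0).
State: 1/√2|00⟩ + 1/√2|10⟩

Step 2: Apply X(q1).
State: 1/√2|01⟩ + 1/√2|11⟩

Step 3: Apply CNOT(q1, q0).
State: 1/√2|01⟩ + 1/√2|11⟩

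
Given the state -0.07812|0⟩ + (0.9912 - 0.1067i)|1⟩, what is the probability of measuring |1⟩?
0.9939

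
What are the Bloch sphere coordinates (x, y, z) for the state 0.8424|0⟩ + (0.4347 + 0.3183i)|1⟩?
(0.7324, 0.5363, 0.4194)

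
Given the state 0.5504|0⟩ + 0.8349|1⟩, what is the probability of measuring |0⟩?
0.3029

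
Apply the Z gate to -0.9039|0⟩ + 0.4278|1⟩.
-0.9039|0⟩ - 0.4278|1⟩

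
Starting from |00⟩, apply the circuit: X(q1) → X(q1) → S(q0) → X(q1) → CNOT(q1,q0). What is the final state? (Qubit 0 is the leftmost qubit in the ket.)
|11⟩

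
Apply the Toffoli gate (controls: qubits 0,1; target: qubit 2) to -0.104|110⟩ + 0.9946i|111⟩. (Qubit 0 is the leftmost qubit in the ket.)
0.9946i|110⟩ - 0.104|111⟩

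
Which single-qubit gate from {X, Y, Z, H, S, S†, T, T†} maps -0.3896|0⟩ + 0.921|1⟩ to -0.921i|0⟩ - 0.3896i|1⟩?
Y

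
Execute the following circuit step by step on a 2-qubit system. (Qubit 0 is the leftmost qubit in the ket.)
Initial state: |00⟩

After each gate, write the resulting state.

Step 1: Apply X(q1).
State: |01⟩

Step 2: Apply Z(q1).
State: -|01⟩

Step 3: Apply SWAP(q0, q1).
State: -|10⟩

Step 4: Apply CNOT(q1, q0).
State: -|10⟩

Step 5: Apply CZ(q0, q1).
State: -|10⟩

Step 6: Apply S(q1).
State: -|10⟩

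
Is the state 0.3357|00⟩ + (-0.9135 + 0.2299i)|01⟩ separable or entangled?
Separable

Writing the state as a|00⟩ + b|01⟩ + c|10⟩ + d|11⟩, it is a product state iff ad − bc = 0.
Here (a, b, c, d) = (0.3357, (-0.9135 + 0.2299i), 0, 0): ad − bc = (0.3357)(0) − (-0.9135 + 0.2299i)(0) = 0, so the state is separable.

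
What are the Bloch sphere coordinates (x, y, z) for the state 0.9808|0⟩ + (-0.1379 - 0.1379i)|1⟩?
(-0.2705, -0.2705, 0.9239)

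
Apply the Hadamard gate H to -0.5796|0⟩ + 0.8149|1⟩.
0.1664|0⟩ - 0.9861|1⟩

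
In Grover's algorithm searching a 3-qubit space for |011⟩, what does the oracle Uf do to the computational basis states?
Uf|x⟩ = -|x⟩ if x = 011, else |x⟩ (phase flip on target)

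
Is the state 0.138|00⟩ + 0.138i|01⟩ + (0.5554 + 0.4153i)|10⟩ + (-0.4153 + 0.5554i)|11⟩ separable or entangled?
Separable

Writing the state as a|00⟩ + b|01⟩ + c|10⟩ + d|11⟩, it is a product state iff ad − bc = 0.
Here (a, b, c, d) = (0.138, 0.138i, (0.5554 + 0.4153i), (-0.4153 + 0.5554i)): ad − bc = (0.138)(-0.4153 + 0.5554i) − (0.138i)(0.5554 + 0.4153i) = 0, so the state is separable.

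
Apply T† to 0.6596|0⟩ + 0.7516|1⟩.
0.6596|0⟩ + (0.5315 - 0.5315i)|1⟩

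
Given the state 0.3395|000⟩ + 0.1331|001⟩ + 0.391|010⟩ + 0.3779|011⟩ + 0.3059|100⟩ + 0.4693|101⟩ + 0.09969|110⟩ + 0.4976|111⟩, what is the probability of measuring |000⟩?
0.1153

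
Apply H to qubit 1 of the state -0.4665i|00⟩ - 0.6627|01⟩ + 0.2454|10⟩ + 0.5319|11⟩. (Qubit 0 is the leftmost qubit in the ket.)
(-0.4686 - 0.3299i)|00⟩ + (0.4686 - 0.3299i)|01⟩ + 0.5496|10⟩ - 0.2026|11⟩

H on qubit 1 mixes each pair of kets that differ only in qubit 1: amplitudes (a, b) of (|…0…⟩, |…1…⟩) become ((a + b)/√2, (a − b)/√2). Kets absent from the input have amplitude 0.
(|00⟩, |01⟩): (a, b) = (-0.4665i, -0.6627) → ((-0.4686 - 0.3299i), (0.4686 - 0.3299i))
(|10⟩, |11⟩): (a, b) = (0.2454, 0.5319) → (0.5496, -0.2026)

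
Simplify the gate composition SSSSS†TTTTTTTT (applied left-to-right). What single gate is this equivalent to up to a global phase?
S†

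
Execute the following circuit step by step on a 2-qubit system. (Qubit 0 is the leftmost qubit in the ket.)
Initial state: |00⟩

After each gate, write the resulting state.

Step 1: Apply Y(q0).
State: i|10⟩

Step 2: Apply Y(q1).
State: -|11⟩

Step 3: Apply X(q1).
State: -|10⟩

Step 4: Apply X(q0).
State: -|00⟩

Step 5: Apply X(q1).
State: -|01⟩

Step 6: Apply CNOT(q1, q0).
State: -|11⟩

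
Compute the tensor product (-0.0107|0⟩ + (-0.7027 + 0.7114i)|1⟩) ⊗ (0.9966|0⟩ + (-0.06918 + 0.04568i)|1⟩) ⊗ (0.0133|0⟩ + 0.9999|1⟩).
-0.0001418|000⟩ - 0.01066|001⟩ + (0.000009845 - 0.000006501i)|010⟩ + (0.0007402 - 0.0004887i)|011⟩ + (-0.009314 + 0.009429i)|100⟩ + (-0.7002 + 0.7089i)|101⟩ + (0.0002143 - 0.001081i)|110⟩ + (0.01611 - 0.08131i)|111⟩

amp(|b₁b₂…⟩) = product of the factor amplitudes for bits b₁, b₂, …; only kets whose every factor amplitude is nonzero survive.
|000⟩: (-0.0107)(0.9966)(0.0133) = -0.0001418
|001⟩: (-0.0107)(0.9966)(0.9999) = -0.01066
|010⟩: (-0.0107)(-0.06918 + 0.04568i)(0.0133) = (0.000009845 - 0.000006501i)
|011⟩: (-0.0107)(-0.06918 + 0.04568i)(0.9999) = (0.0007402 - 0.0004887i)
|100⟩: (-0.7027 + 0.7114i)(0.9966)(0.0133) = (-0.009314 + 0.009429i)
|101⟩: (-0.7027 + 0.7114i)(0.9966)(0.9999) = (-0.7002 + 0.7089i)
|110⟩: (-0.7027 + 0.7114i)(-0.06918 + 0.04568i)(0.0133) = (0.0002143 - 0.001081i)
|111⟩: (-0.7027 + 0.7114i)(-0.06918 + 0.04568i)(0.9999) = (0.01611 - 0.08131i)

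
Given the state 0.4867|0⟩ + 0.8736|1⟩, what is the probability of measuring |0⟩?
0.2369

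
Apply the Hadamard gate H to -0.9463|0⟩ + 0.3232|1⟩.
-0.4406|0⟩ - 0.8977|1⟩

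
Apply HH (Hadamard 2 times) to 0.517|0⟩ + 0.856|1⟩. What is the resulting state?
0.517|0⟩ + 0.856|1⟩

H² = I, so an even number of Hadamards cancels: H^2 = I and the state is unchanged.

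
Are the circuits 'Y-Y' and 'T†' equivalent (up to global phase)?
No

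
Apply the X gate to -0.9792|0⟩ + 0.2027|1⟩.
0.2027|0⟩ - 0.9792|1⟩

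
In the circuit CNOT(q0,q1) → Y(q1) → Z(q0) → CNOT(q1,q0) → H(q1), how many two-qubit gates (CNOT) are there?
2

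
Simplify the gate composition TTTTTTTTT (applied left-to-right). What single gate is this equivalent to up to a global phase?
T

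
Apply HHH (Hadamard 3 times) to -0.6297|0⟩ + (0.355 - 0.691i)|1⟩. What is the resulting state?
(-0.1942 - 0.4886i)|0⟩ + (-0.6963 + 0.4886i)|1⟩

H² = I, so H^3 = H: a single Hadamard. With (a, b) = (-0.6297, (0.355 - 0.691i)), H gives ((a + b)/√2, (a − b)/√2) = ((-0.1942 - 0.4886i), (-0.6963 + 0.4886i)).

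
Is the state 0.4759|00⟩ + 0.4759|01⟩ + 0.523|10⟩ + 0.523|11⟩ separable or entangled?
Separable

Writing the state as a|00⟩ + b|01⟩ + c|10⟩ + d|11⟩, it is a product state iff ad − bc = 0.
Here (a, b, c, d) = (0.4759, 0.4759, 0.523, 0.523): ad − bc = (0.4759)(0.523) − (0.4759)(0.523) = 0, so the state is separable.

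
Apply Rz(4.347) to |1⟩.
(-0.5669 + 0.8238i)|1⟩

Rz(4.347) = [[e^(−iθ/2), 0], [0, e^(iθ/2)]] with e^(±iθ/2) = cos(θ/2) ± i·sin(θ/2); θ = 4.347, cos(θ/2) ≈ -0.566872, sin(θ/2) ≈ 0.823806.
With a = amp(|0⟩) = 0 and b = amp(|1⟩) = 1:
new amp(|0⟩) = (-0.566872 - 0.823806i)·a = 0
new amp(|1⟩) = (-0.566872 + 0.823806i)·b = (-0.5669 + 0.8238i)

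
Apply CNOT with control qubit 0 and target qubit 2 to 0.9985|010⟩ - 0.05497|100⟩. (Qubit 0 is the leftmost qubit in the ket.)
0.9985|010⟩ - 0.05497|101⟩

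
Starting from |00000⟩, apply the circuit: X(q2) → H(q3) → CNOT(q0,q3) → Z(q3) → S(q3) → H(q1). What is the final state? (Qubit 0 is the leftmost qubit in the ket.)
1/2|00100⟩ - (1/2)i|00110⟩ + 1/2|01100⟩ - (1/2)i|01110⟩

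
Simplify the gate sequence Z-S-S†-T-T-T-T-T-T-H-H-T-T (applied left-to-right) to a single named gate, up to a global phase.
Z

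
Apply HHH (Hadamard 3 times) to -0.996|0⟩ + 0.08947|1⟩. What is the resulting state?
-0.641|0⟩ - 0.7675|1⟩

H² = I, so H^3 = H: a single Hadamard. With (a, b) = (-0.996, 0.08947), H gives ((a + b)/√2, (a − b)/√2) = (-0.641, -0.7675).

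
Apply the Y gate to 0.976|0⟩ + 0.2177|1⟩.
-0.2177i|0⟩ + 0.976i|1⟩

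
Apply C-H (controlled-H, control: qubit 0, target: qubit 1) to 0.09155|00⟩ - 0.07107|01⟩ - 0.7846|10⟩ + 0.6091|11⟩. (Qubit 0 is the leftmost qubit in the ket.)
0.09155|00⟩ - 0.07107|01⟩ - 0.1241|10⟩ - 0.9855|11⟩

C-H leaves the control-|0⟩ kets |00⟩, |01⟩ unchanged and applies H to qubit 1 on the control-|1⟩ pair (|10⟩, |11⟩).
H = [[1/√2, 1/√2], [1/√2, -1/√2]].
With a = amp(|10⟩) = -0.7846 and b = amp(|11⟩) = 0.6091:
new amp(|10⟩) = (1/√2)·a + (1/√2)·b = -0.1241
new amp(|11⟩) = (1/√2)·a + (-1/√2)·b = -0.9855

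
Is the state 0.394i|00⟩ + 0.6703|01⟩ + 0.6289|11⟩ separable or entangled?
Entangled

Writing the state as a|00⟩ + b|01⟩ + c|10⟩ + d|11⟩, it is a product state iff ad − bc = 0.
Here (a, b, c, d) = (0.394i, 0.6703, 0, 0.6289): ad − bc = (0.394i)(0.6289) − (0.6703)(0) = 0.2478i ≠ 0, so the state is entangled.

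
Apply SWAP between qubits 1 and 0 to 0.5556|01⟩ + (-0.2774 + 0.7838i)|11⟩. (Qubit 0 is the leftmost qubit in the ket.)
0.5556|10⟩ + (-0.2774 + 0.7838i)|11⟩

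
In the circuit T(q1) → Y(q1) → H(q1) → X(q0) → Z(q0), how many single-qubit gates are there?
5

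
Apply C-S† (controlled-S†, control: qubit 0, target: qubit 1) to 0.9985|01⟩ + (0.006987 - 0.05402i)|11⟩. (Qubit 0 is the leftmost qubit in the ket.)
0.9985|01⟩ + (-0.05402 - 0.006987i)|11⟩

C-S† leaves the control-|0⟩ kets |00⟩, |01⟩ unchanged and applies S† to qubit 1 on the control-|1⟩ pair (|10⟩, |11⟩).
S† = [[1, 0], [0, -i]].
With a = amp(|10⟩) = 0 and b = amp(|11⟩) = (0.006987 - 0.05402i):
new amp(|10⟩) = (1)·a = 0
new amp(|11⟩) = (-i)·b = (-0.05402 - 0.006987i)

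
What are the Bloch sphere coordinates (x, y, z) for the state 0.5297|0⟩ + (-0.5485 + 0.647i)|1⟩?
(-0.5811, 0.6854, -0.4389)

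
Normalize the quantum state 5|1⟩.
|1⟩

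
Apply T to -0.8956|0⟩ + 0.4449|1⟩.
-0.8956|0⟩ + (0.3146 + 0.3146i)|1⟩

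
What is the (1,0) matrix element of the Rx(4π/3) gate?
-0.866i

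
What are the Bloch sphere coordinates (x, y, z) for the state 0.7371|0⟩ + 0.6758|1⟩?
(0.9963, 0, 0.08661)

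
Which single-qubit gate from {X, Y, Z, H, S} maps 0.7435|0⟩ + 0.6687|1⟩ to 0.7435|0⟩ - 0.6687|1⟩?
Z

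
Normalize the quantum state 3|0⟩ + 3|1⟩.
1/√2|0⟩ + 1/√2|1⟩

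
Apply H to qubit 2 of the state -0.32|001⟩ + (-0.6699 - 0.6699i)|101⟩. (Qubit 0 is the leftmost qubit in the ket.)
-0.2263|000⟩ + 0.2263|001⟩ + (-0.4737 - 0.4737i)|100⟩ + (0.4737 + 0.4737i)|101⟩

H on qubit 2 mixes each pair of kets that differ only in qubit 2: amplitudes (a, b) of (|…0…⟩, |…1…⟩) become ((a + b)/√2, (a − b)/√2). Kets absent from the input have amplitude 0.
(|000⟩, |001⟩): (a, b) = (0, -0.32) → (-0.2263, 0.2263)
(|100⟩, |101⟩): (a, b) = (0, (-0.6699 - 0.6699i)) → ((-0.4737 - 0.4737i), (0.4737 + 0.4737i))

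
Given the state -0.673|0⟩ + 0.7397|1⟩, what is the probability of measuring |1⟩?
0.5472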